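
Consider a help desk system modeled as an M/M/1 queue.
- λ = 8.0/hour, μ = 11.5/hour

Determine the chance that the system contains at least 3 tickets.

ρ = λ/μ = 8.0/11.5 = 0.69565
P(N ≥ n) = ρⁿ
P(N ≥ 3) = 0.69565^3
P(N ≥ 3) = 0.3366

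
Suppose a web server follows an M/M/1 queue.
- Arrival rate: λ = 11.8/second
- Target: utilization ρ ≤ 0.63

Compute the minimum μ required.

ρ = λ/μ, so μ = λ/ρ
μ ≥ 11.8/0.63 = 18.7302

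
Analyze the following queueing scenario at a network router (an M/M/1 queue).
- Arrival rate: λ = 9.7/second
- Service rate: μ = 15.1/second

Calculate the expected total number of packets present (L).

ρ = λ/μ = 9.7/15.1 = 0.6424
For M/M/1: L = λ/(μ-λ)
L = 9.7/(15.1-9.7) = 9.7/5.40
L = 1.7963 packets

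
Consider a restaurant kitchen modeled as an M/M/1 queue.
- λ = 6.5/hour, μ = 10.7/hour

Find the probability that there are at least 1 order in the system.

ρ = λ/μ = 6.5/10.7 = 0.6075
P(N ≥ n) = ρⁿ
P(N ≥ 1) = 0.6075^1
P(N ≥ 1) = 0.6075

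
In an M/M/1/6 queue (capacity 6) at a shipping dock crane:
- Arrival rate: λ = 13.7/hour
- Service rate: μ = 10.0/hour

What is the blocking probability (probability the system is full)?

ρ = λ/μ = 13.7/10.0 = 1.3700
P₀ = (1-ρ)/(1-ρ^(K+1)) = (1-1.3700)/(1-1.3700^7) = -0.3700/-8.0582 = 0.04592
P_K = P₀×ρ^K = 0.04592 × 1.3700^6 = 0.04592 × 6.6119 = 0.3036
Blocking probability = 30.36%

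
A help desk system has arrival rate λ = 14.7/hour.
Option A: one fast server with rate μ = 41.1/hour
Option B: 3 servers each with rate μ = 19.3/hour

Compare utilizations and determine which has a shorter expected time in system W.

Option A: single server μ = 41.1 (M/M/1)
  ρ_A = 14.7/41.1 = 0.3577
  W_A = 1/(μ-λ) = 1/(41.1-14.7) = 1/26.40 = 0.03788

Option B: 3 servers μ = 19.3 (M/M/3)
  ρ_B = λ/(cμ) = 14.7/(3×19.3) = 0.2539
  Offered load a = λ/μ = cρ = 14.7/19.3 = 0.7617
  P₀ = [ Σₙ₌₀^2 aⁿ/n! + a^3/(3!(1-ρ)) ]⁻¹
  Σ = a^0/0! + a^1/1! + a^2/2! = 1.0000 + 0.76166 + 0.29006 = 2.0517
  a^3/(3!(1-ρ)) = 0.44186/(6 × 0.74611) = 0.09870
  P₀ = 1/(2.0517 + 0.09870) = 0.4650
  Lq = P₀·a^3·ρ / (3!(1-ρ)²) = 0.4650 × 0.4419 × 0.2539 / (6 × 0.5567) = 0.01562
  Wq_B = Lq/λ = 0.0156183/14.7 = 0.0010625
  W_B = Wq_B + 1/μ = 0.0010625 + 0.051813 = 0.05288

Since W_A = 0.03788 < W_B = 0.05288, Option A (single fast server) has the shorter time in system.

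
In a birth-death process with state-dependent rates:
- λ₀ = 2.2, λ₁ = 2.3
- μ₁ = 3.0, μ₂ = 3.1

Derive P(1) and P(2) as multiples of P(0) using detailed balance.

Balance equations:
State 0: λ₀P₀ = μ₁P₁ → P₁ = (λ₀/μ₁)P₀ = (2.2/3.0)P₀ = 0.7333P₀
State 1: P₂ = (λ₀λ₁)/(μ₁μ₂)P₀ = (2.2×2.3)/(3.0×3.1)P₀ = 0.5441P₀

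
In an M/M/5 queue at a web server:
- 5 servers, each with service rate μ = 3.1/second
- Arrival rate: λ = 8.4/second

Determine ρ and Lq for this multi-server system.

Traffic intensity: ρ = λ/(cμ) = 8.4/(5×3.1) = 0.5419
Since ρ = 0.5419 < 1, system is stable.
Offered load a = λ/μ = cρ = 8.4/3.1 = 2.7097
P₀ = [ Σₙ₌₀^4 aⁿ/n! + a^5/(5!(1-ρ)) ]⁻¹
Σ = a^0/0! + a^1/1! + a^2/2! + a^3/3! + a^4/4! = 1.00000 + 2.70968 + 3.67118 + 3.31590 + 2.24626 = 12.9430
a^5/(5!(1-ρ)) = 146.0791/(120 × 0.458065) = 2.6575
P₀ = 1/(12.9430 + 2.6575) = 0.06410
Lq = P₀·a^5·ρ / (5!(1-ρ)²) = 0.06410 × 146.0791 × 0.5419 / (120 × 0.2098) = 0.2015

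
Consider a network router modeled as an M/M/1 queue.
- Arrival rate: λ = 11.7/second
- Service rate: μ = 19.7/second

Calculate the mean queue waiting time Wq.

First, compute utilization: ρ = λ/μ = 11.7/19.7 = 0.5939
For M/M/1: Wq = λ/(μ(μ-λ))
Wq = 11.7/(19.7 × (19.7-11.7))
Wq = 11.7/(19.7 × 8.00)
Wq = 0.07424 seconds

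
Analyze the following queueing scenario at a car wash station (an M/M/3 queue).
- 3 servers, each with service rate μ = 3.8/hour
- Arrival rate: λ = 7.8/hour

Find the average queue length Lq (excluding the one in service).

Traffic intensity: ρ = λ/(cμ) = 7.8/(3×3.8) = 0.6842
Since ρ = 0.6842 < 1, system is stable.
Offered load a = λ/μ = cρ = 7.8/3.8 = 2.0526
P₀ = [ Σₙ₌₀^2 aⁿ/n! + a^3/(3!(1-ρ)) ]⁻¹
Σ = a^0/0! + a^1/1! + a^2/2! = 1.00000 + 2.05263 + 2.10665 = 5.1593
a^3/(3!(1-ρ)) = 8.6483/(6 × 0.31579) = 4.5644
P₀ = 1/(5.1593 + 4.5644) = 0.1028
Lq = P₀·a^3·ρ / (3!(1-ρ)²) = 0.102842 × 8.64835 × 0.684211 / (6 × 0.0997230) = 1.0171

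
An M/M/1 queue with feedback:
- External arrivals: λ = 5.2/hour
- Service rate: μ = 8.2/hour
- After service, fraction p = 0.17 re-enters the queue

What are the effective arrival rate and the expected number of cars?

Effective arrival rate: λ_eff = λ/(1-p) = 5.2/(1-0.17) = 5.2/0.83 = 6.26506
ρ = λ_eff/μ = 6.26506/8.2 = 0.764032
L = ρ/(1-ρ) = 0.764032/(1-0.764032) = 3.2379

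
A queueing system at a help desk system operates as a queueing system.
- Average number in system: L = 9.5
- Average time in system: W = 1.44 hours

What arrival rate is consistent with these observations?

Little's Law: L = λW, so λ = L/W
λ = 9.5/1.44 = 6.5972 tickets/hour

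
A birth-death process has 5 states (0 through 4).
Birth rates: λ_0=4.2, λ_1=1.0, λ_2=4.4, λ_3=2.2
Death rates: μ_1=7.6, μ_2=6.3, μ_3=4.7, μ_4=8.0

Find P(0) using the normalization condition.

Ratios P(n)/P(0) = (λ₀···λₙ₋₁)/(μ₁···μₙ):
P(1)/P(0) = (4.2)/(7.6) = 0.55263
P(2)/P(0) = (4.2×1.0)/(7.6×6.3) = 0.087719
P(3)/P(0) = (4.2×1.0×4.4)/(7.6×6.3×4.7) = 0.082120
P(4)/P(0) = (4.2×1.0×4.4×2.2)/(7.6×6.3×4.7×8.0) = 0.022583

Normalization: ∑ P(n) = 1
P(0) × (1.0000 + 0.55263 + 0.087719 + 0.082120 + 0.022583) = 1
P(0) × 1.7451 = 1
P(0) = 1/1.7451 = 0.5730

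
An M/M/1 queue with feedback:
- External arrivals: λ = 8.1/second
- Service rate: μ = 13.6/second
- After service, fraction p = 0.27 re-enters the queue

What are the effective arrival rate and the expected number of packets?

Effective arrival rate: λ_eff = λ/(1-p) = 8.1/(1-0.27) = 8.1/0.73 = 11.09589
ρ = λ_eff/μ = 11.09589/13.6 = 0.815874
L = ρ/(1-ρ) = 0.815874/(1-0.815874) = 4.4311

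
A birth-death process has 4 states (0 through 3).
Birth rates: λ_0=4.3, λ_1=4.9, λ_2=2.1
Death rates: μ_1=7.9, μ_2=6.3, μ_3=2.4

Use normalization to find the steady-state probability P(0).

Ratios P(n)/P(0) = (λ₀···λₙ₋₁)/(μ₁···μₙ):
P(1)/P(0) = (4.3)/(7.9) = 0.54430
P(2)/P(0) = (4.3×4.9)/(7.9×6.3) = 0.42335
P(3)/P(0) = (4.3×4.9×2.1)/(7.9×6.3×2.4) = 0.37043

Normalization: ∑ P(n) = 1
P(0) × (1.0000 + 0.54430 + 0.42335 + 0.37043) = 1
P(0) × 2.3381 = 1
P(0) = 1/2.3381 = 0.4277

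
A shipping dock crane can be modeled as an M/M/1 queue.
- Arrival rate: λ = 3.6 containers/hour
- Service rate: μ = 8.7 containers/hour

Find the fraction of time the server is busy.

Server utilization: ρ = λ/μ
ρ = 3.6/8.7 = 0.4138
The server is busy 41.38% of the time.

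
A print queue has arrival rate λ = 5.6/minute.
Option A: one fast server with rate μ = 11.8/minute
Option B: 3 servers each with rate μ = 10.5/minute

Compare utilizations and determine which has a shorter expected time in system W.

Option A: single server μ = 11.8 (M/M/1)
  ρ_A = 5.6/11.8 = 0.4746
  W_A = 1/(μ-λ) = 1/(11.8-5.6) = 1/6.20 = 0.1613

Option B: 3 servers μ = 10.5 (M/M/3)
  ρ_B = λ/(cμ) = 5.6/(3×10.5) = 0.1778
  Offered load a = λ/μ = cρ = 5.6/10.5 = 0.5333
  P₀ = [ Σₙ₌₀^2 aⁿ/n! + a^3/(3!(1-ρ)) ]⁻¹
  Σ = a^0/0! + a^1/1! + a^2/2! = 1.00000 + 0.533333 + 0.142222 = 1.6756
  a^3/(3!(1-ρ)) = 0.1517/(6 × 0.8222) = 0.03075
  P₀ = 1/(1.67556 + 0.0307508) = 0.5861
  Lq = P₀·a^3·ρ / (3!(1-ρ)²) = 0.58606 × 0.15170 × 0.17778 / (6 × 0.67605) = 0.003897
  Wq_B = Lq/λ = 0.0038966/5.6 = 0.00069582
  W_B = Wq_B + 1/μ = 0.00069582 + 0.095238 = 0.09593

Since W_B = 0.09593 < W_A = 0.1613, Option B (multiple servers) has the shorter time in system.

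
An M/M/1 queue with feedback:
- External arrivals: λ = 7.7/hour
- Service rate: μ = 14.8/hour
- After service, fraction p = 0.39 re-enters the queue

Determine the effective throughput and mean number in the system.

Effective arrival rate: λ_eff = λ/(1-p) = 7.7/(1-0.39) = 7.7/0.61 = 12.62295
ρ = λ_eff/μ = 12.62295/14.8 = 0.852902
L = ρ/(1-ρ) = 0.852902/(1-0.852902) = 5.7982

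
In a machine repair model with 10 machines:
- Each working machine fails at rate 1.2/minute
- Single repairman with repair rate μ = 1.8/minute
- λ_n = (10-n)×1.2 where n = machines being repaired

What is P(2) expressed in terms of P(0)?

P(2)/P(0) = ∏_{i=0}^{2-1} λ_i/μ_{i+1}
= (10-0)×1.2/1.8 × (10-1)×1.2/1.8
= 40.0000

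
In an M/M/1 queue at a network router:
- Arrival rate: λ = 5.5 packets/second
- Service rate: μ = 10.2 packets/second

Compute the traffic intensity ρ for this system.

Server utilization: ρ = λ/μ
ρ = 5.5/10.2 = 0.5392
The server is busy 53.92% of the time.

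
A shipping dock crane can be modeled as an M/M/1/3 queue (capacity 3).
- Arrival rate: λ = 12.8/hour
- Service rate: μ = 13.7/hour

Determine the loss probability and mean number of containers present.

ρ = λ/μ = 12.8/13.7 = 0.9343
P₀ = (1-ρ)/(1-ρ^(K+1)) = (1-0.9343)/(1-0.9343^4) = 0.065700/0.23802 = 0.2760
P_K = P₀×ρ^K = 0.2760 × 0.9343^3 = 0.2760 × 0.8156 = 0.2251
Blocking probability P_3 = 0.2251 (22.51%)
L = ρ[1 - (K+1)ρ^K + Kρ^(K+1)] / [(1-ρ)(1-ρ^(K+1))]
L = 0.9343 × (1 - 4×0.8155659 + 3×0.7619832) / ((1 - 0.9343) × (1 - 0.7619832)) = 1.4152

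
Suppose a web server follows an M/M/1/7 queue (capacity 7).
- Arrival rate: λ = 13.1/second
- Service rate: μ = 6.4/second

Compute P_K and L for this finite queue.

ρ = λ/μ = 13.1/6.4 = 2.04688
P₀ = (1-ρ)/(1-ρ^(K+1)) = (1-2.04688)/(1-2.04688^8) = -1.0469/-307.1336 = 0.003409
P_K = P₀×ρ^K = 0.0034085 × 2.04688^7 = 0.0034085 × 150.5382 = 0.5131
Blocking probability P_7 = 0.5131 (51.31%)
L = ρ[1 - (K+1)ρ^K + Kρ^(K+1)] / [(1-ρ)(1-ρ^(K+1))]
L = 2.04688 × (1 - 8×150.5382 + 7×308.1336) / ((1 - 2.04688) × (1 - 308.1336)) = 6.0708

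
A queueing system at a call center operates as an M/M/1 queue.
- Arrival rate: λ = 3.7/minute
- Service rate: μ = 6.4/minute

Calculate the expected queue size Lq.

ρ = λ/μ = 3.7/6.4 = 0.5781
For M/M/1: Lq = λ²/(μ(μ-λ))
Lq = 13.69/(6.4 × 2.70)
Lq = 0.7922 calls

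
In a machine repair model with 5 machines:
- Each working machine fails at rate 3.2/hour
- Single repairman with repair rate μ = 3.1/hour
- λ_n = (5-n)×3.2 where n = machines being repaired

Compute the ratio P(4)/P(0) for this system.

P(4)/P(0) = ∏_{i=0}^{4-1} λ_i/μ_{i+1}
= (5-0)×3.2/3.1 × (5-1)×3.2/3.1 × (5-2)×3.2/3.1 × (5-3)×3.2/3.1
= 136.2493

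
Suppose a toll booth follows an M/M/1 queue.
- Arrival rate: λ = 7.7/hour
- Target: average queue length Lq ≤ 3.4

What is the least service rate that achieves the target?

For M/M/1: Lq = λ²/(μ(μ-λ))
Need Lq ≤ 3.4, i.e. μ(μ-λ) ≥ λ²/3.4
μ² - 7.7μ - 59.29/3.4 ≥ 0  →  μ² - 7.7μ - 17.438235 ≥ 0
Quadratic formula (positive root): μ = [λ + √(λ² + 4×17.438235)]/2
Discriminant: 59.29 + 4×17.438235 = 129.0429, √129.0429 = 11.35971
μ ≥ (7.7 + 11.35971)/2 = 9.5299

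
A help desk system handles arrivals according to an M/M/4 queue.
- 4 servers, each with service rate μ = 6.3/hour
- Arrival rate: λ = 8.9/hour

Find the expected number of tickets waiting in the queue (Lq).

Traffic intensity: ρ = λ/(cμ) = 8.9/(4×6.3) = 0.3532
Since ρ = 0.3532 < 1, system is stable.
Offered load a = λ/μ = cρ = 8.9/6.3 = 1.4127
P₀ = [ Σₙ₌₀^3 aⁿ/n! + a^4/(4!(1-ρ)) ]⁻¹
Σ = a^0/0! + a^1/1! + a^2/2! + a^3/3! = 1.00000 + 1.41270 + 0.997858 + 0.469891 = 3.8804
a^4/(4!(1-ρ)) = 3.9829/(24 × 0.6468) = 0.2566
P₀ = 1/(3.8804 + 0.2566) = 0.2417
Lq = P₀·a^4·ρ / (4!(1-ρ)²) = 0.2417 × 3.9829 × 0.3532 / (24 × 0.4184) = 0.03386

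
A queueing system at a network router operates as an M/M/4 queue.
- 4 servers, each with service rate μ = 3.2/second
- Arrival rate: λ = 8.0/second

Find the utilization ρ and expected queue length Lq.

Traffic intensity: ρ = λ/(cμ) = 8.0/(4×3.2) = 0.6250
Since ρ = 0.6250 < 1, system is stable.
Offered load a = λ/μ = cρ = 8.0/3.2 = 2.5000
P₀ = [ Σₙ₌₀^3 aⁿ/n! + a^4/(4!(1-ρ)) ]⁻¹
Σ = a^0/0! + a^1/1! + a^2/2! + a^3/3! = 1.0000 + 2.5000 + 3.1250 + 2.6042 = 9.2292
a^4/(4!(1-ρ)) = 39.0625/(24 × 0.3750) = 4.3403
P₀ = 1/(9.2292 + 4.3403) = 0.07369
Lq = P₀·a^4·ρ / (4!(1-ρ)²) = 0.073695 × 39.0625 × 0.62500 / (24 × 0.14062) = 0.5331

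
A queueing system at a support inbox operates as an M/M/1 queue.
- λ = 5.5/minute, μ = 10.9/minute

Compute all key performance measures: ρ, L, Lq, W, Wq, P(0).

Step 1: ρ = λ/μ = 5.5/10.9 = 0.5046
Step 2: L = λ/(μ-λ) = 5.5/5.40 = 1.0185
Step 3: Lq = λ²/(μ(μ-λ)) = 30.25/(10.9×5.40) = 0.5139
Step 4: W = 1/(μ-λ) = 1/5.40 = 0.18519
Step 5: Wq = λ/(μ(μ-λ)) = 5.5/(10.9×5.40) = 0.09344
Step 6: P(0) = 1-ρ = 0.4954
Verify: L = λW = 5.5×0.18519 = 1.0185 ✔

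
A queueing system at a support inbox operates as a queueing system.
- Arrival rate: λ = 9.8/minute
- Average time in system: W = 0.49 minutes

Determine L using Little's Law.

Little's Law: L = λW
L = 9.8 × 0.49 = 4.8020 emails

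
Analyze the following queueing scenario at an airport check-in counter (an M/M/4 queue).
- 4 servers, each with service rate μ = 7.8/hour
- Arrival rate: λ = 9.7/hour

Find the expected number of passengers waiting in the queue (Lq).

Traffic intensity: ρ = λ/(cμ) = 9.7/(4×7.8) = 0.3109
Since ρ = 0.3109 < 1, system is stable.
Offered load a = λ/μ = cρ = 9.7/7.8 = 1.2436
P₀ = [ Σₙ₌₀^3 aⁿ/n! + a^4/(4!(1-ρ)) ]⁻¹
Σ = a^0/0! + a^1/1! + a^2/2! + a^3/3! = 1.0000 + 1.2436 + 0.7733 + 0.3205 = 3.3374
a^4/(4!(1-ρ)) = 2.3917/(24 × 0.6891) = 0.1446
P₀ = 1/(3.3374 + 0.1446) = 0.2872
Lq = P₀·a^4·ρ / (4!(1-ρ)²) = 0.2872 × 2.3917 × 0.3109 / (24 × 0.4749) = 0.01874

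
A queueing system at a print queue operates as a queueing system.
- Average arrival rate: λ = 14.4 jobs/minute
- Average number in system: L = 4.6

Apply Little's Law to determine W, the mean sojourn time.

Little's Law: L = λW, so W = L/λ
W = 4.6/14.4 = 0.3194 minutes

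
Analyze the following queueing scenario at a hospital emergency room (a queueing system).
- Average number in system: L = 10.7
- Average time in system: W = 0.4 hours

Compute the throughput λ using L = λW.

Little's Law: L = λW, so λ = L/W
λ = 10.7/0.4 = 26.7500 patients/hour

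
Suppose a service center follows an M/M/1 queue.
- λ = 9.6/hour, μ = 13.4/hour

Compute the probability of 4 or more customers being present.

ρ = λ/μ = 9.6/13.4 = 0.7164
P(N ≥ n) = ρⁿ
P(N ≥ 4) = 0.7164^4
P(N ≥ 4) = 0.2634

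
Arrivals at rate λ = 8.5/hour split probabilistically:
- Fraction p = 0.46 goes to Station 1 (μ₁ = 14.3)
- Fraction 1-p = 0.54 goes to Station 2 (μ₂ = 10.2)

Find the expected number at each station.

Effective rates: λ₁ = 8.5×0.46 = 3.91, λ₂ = 8.5×0.54 = 4.59
Station 1: ρ₁ = 3.91/14.3 = 0.2734, L₁ = ρ₁/(1-ρ₁) = 0.2734/(1-0.2734) = 0.3763
Station 2: ρ₂ = 4.59/10.2 = 0.4500, L₂ = ρ₂/(1-ρ₂) = 0.4500/(1-0.4500) = 0.8182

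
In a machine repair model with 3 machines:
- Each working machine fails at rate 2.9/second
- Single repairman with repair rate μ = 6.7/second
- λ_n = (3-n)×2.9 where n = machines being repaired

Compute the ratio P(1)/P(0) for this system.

P(1)/P(0) = ∏_{i=0}^{1-1} λ_i/μ_{i+1}
= (3-0)×2.9/6.7
= 1.2985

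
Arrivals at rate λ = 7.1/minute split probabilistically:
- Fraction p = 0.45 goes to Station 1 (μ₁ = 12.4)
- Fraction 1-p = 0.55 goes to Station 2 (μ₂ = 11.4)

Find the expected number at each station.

Effective rates: λ₁ = 7.1×0.45 = 3.195, λ₂ = 7.1×0.55 = 3.905
Station 1: ρ₁ = 3.195/12.4 = 0.25766, L₁ = ρ₁/(1-ρ₁) = 0.25766/(1-0.25766) = 0.3471
Station 2: ρ₂ = 3.905/11.4 = 0.34254, L₂ = ρ₂/(1-ρ₂) = 0.34254/(1-0.34254) = 0.5210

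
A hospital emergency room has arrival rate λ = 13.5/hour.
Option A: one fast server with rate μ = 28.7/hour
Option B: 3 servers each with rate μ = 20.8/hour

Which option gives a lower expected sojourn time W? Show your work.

Option A: single server μ = 28.7 (M/M/1)
  ρ_A = 13.5/28.7 = 0.4704
  W_A = 1/(μ-λ) = 1/(28.7-13.5) = 1/15.20 = 0.06579

Option B: 3 servers μ = 20.8 (M/M/3)
  ρ_B = λ/(cμ) = 13.5/(3×20.8) = 0.2163
  Offered load a = λ/μ = cρ = 13.5/20.8 = 0.6490
  P₀ = [ Σₙ₌₀^2 aⁿ/n! + a^3/(3!(1-ρ)) ]⁻¹
  Σ = a^0/0! + a^1/1! + a^2/2! = 1.0000 + 0.64904 + 0.21063 = 1.8597
  a^3/(3!(1-ρ)) = 0.27341/(6 × 0.78365) = 0.05815
  P₀ = 1/(1.8597 + 0.05815) = 0.5214
  Lq = P₀·a^3·ρ / (3!(1-ρ)²) = 0.52143 × 0.27341 × 0.21635 / (6 × 0.61411) = 0.008371
  Wq_B = Lq/λ = 0.0083706/13.5 = 0.0006200
  W_B = Wq_B + 1/μ = 0.0006200 + 0.04808 = 0.04870

Since W_B = 0.04870 < W_A = 0.06579, Option B (multiple servers) has the shorter time in system.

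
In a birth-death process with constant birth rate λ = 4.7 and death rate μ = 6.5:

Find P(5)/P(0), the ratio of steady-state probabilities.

For constant rates: P(n)/P(0) = (λ/μ)^n
P(5)/P(0) = (4.7/6.5)^5 = 0.7231^5 = 0.1977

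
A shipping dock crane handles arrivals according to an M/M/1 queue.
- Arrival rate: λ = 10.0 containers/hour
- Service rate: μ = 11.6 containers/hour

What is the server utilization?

Server utilization: ρ = λ/μ
ρ = 10.0/11.6 = 0.8621
The server is busy 86.21% of the time.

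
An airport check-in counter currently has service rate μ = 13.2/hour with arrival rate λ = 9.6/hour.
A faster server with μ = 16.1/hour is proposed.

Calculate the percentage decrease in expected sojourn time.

System 1: ρ₁ = 9.6/13.2 = 0.7273, W₁ = 1/(13.2-9.6) = 0.277778
System 2: ρ₂ = 9.6/16.1 = 0.5963, W₂ = 1/(16.1-9.6) = 0.153846
Improvement: (W₁-W₂)/W₁ = (0.277778-0.153846)/0.277778 = 44.62%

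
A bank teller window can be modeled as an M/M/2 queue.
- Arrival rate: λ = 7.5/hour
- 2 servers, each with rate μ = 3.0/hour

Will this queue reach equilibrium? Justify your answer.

Stability requires ρ = λ/(cμ) < 1
ρ = 7.5/(2 × 3.0) = 7.5/6.00 = 1.2500
Since 1.2500 ≥ 1, the system is UNSTABLE.
Need c > λ/μ = 7.5/3.0 = 2.50.
Minimum servers needed: c = 3.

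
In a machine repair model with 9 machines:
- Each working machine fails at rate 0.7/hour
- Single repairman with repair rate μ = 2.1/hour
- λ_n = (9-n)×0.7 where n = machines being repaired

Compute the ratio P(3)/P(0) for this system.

P(3)/P(0) = ∏_{i=0}^{3-1} λ_i/μ_{i+1}
= (9-0)×0.7/2.1 × (9-1)×0.7/2.1 × (9-2)×0.7/2.1
= 18.6667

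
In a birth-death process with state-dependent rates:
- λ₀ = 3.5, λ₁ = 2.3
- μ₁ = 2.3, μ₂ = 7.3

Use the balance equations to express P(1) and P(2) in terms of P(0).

Balance equations:
State 0: λ₀P₀ = μ₁P₁ → P₁ = (λ₀/μ₁)P₀ = (3.5/2.3)P₀ = 1.5217P₀
State 1: P₂ = (λ₀λ₁)/(μ₁μ₂)P₀ = (3.5×2.3)/(2.3×7.3)P₀ = 0.4795P₀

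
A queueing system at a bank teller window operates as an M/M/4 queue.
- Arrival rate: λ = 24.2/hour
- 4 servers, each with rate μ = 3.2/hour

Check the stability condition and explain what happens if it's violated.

Stability requires ρ = λ/(cμ) < 1
ρ = 24.2/(4 × 3.2) = 24.2/12.80 = 1.8906
Since 1.8906 ≥ 1, the system is UNSTABLE.
Need c > λ/μ = 24.2/3.2 = 7.56.
Minimum servers needed: c = 8.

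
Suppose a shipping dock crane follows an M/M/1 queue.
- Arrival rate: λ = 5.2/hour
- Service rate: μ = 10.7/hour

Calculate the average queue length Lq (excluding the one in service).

ρ = λ/μ = 5.2/10.7 = 0.4860
For M/M/1: Lq = λ²/(μ(μ-λ))
Lq = 27.04/(10.7 × 5.50)
Lq = 0.4595 containers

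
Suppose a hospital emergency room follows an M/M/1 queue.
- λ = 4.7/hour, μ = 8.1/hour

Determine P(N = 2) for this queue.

ρ = λ/μ = 4.7/8.1 = 0.5802
P(n) = (1-ρ)ρⁿ
P(2) = (1-0.5802) × 0.5802^2
P(2) = 0.4198 × 0.3366
P(2) = 0.1413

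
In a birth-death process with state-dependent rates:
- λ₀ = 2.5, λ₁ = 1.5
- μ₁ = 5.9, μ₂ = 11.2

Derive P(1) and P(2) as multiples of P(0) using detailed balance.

Balance equations:
State 0: λ₀P₀ = μ₁P₁ → P₁ = (λ₀/μ₁)P₀ = (2.5/5.9)P₀ = 0.4237P₀
State 1: P₂ = (λ₀λ₁)/(μ₁μ₂)P₀ = (2.5×1.5)/(5.9×11.2)P₀ = 0.05675P₀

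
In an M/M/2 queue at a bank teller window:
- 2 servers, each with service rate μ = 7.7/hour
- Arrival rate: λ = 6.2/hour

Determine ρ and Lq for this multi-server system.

Traffic intensity: ρ = λ/(cμ) = 6.2/(2×7.7) = 0.4026
Since ρ = 0.4026 < 1, system is stable.
Offered load a = λ/μ = cρ = 6.2/7.7 = 0.8052
P₀ = [ Σₙ₌₀^1 aⁿ/n! + a^2/(2!(1-ρ)) ]⁻¹
Σ = a^0/0! + a^1/1! = 1.0000 + 0.8052 = 1.8052
a^2/(2!(1-ρ)) = 0.6483/(2 × 0.5974) = 0.5426
P₀ = 1/(1.8052 + 0.5426) = 0.4259
Lq = P₀·a^2·ρ / (2!(1-ρ)²) = 0.42593 × 0.64834 × 0.40260 / (2 × 0.35689) = 0.1558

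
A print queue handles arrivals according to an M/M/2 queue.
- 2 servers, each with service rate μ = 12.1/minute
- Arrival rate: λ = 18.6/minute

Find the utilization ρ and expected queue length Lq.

Traffic intensity: ρ = λ/(cμ) = 18.6/(2×12.1) = 0.7686
Since ρ = 0.7686 < 1, system is stable.
Offered load a = λ/μ = cρ = 18.6/12.1 = 1.5372
P₀ = [ Σₙ₌₀^1 aⁿ/n! + a^2/(2!(1-ρ)) ]⁻¹
Σ = a^0/0! + a^1/1! = 1.0000 + 1.5372 = 2.5372
a^2/(2!(1-ρ)) = 2.36295/(2 × 0.231405) = 5.1057
P₀ = 1/(2.5372 + 5.1057) = 0.1308
Lq = P₀·a^2·ρ / (2!(1-ρ)²) = 0.130841 × 2.36295 × 0.768595 / (2 × 0.0535483) = 2.2188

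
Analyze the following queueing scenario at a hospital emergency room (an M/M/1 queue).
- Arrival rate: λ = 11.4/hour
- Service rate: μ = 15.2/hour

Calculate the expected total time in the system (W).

First, compute utilization: ρ = λ/μ = 11.4/15.2 = 0.7500
For M/M/1: W = 1/(μ-λ)
W = 1/(15.2-11.4) = 1/3.80
W = 0.2632 hours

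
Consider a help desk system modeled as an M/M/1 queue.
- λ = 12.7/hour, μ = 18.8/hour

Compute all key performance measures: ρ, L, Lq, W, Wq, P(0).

Step 1: ρ = λ/μ = 12.7/18.8 = 0.6755
Step 2: L = λ/(μ-λ) = 12.7/6.10 = 2.0820
Step 3: Lq = λ²/(μ(μ-λ)) = 161.29/(18.8×6.10) = 1.4064
Step 4: W = 1/(μ-λ) = 1/6.10 = 0.163934
Step 5: Wq = λ/(μ(μ-λ)) = 12.7/(18.8×6.10) = 0.1107
Step 6: P(0) = 1-ρ = 0.3245
Verify: L = λW = 12.7×0.163934 = 2.0820 ✔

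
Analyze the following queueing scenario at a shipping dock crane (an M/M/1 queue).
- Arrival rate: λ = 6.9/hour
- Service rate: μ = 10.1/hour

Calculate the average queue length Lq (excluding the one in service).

ρ = λ/μ = 6.9/10.1 = 0.6832
For M/M/1: Lq = λ²/(μ(μ-λ))
Lq = 47.61/(10.1 × 3.20)
Lq = 1.4731 containers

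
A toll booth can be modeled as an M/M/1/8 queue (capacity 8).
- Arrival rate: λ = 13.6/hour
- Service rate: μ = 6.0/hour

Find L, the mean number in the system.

ρ = λ/μ = 13.6/6.0 = 2.26667
P₀ = (1-ρ)/(1-ρ^(K+1)) = (1-2.26667)/(1-2.26667^9) = -1.2667/-1578.4092 = 0.0008025
P_K = P₀×ρ^K = 0.0008025 × 2.26667^8 = 0.0008025 × 696.7972 = 0.5592
L = ρ[1 - (K+1)ρ^K + Kρ^(K+1)] / [(1-ρ)(1-ρ^(K+1))]
L = 2.26667 × (1 - 9×696.7972 + 8×1579.4092) / ((1 - 2.26667) × (1 - 1579.4092)) = 7.2162 vehicles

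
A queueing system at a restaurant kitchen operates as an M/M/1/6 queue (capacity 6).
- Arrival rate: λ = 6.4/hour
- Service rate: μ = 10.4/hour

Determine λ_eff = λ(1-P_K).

ρ = λ/μ = 6.4/10.4 = 0.6154
P₀ = (1-ρ)/(1-ρ^(K+1)) = (1-0.6154)/(1-0.6154^7) = 0.3846/0.9666 = 0.3979
P_K = P₀×ρ^K = 0.3979 × 0.6154^6 = 0.3979 × 0.05432 = 0.02161
λ_eff = λ(1-P_K) = 6.4 × (1 - 0.02161) = 6.4 × 0.97839 = 6.2617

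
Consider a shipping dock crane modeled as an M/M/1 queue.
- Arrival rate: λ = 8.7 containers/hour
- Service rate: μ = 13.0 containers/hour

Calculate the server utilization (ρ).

Server utilization: ρ = λ/μ
ρ = 8.7/13.0 = 0.6692
The server is busy 66.92% of the time.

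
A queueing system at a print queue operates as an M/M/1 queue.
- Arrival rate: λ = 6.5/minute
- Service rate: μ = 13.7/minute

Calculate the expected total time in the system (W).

First, compute utilization: ρ = λ/μ = 6.5/13.7 = 0.4745
For M/M/1: W = 1/(μ-λ)
W = 1/(13.7-6.5) = 1/7.20
W = 0.1389 minutes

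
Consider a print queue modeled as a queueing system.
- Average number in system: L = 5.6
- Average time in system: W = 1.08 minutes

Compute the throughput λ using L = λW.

Little's Law: L = λW, so λ = L/W
λ = 5.6/1.08 = 5.1852 jobs/minute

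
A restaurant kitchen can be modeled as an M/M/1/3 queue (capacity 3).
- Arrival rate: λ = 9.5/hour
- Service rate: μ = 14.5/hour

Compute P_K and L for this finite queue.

ρ = λ/μ = 9.5/14.5 = 0.6552
P₀ = (1-ρ)/(1-ρ^(K+1)) = (1-0.6552)/(1-0.6552^4) = 0.3448/0.8157 = 0.4227
P_K = P₀×ρ^K = 0.4227 × 0.6552^3 = 0.4227 × 0.2813 = 0.1189
Blocking probability P_3 = 0.1189 (11.89%)
L = ρ[1 - (K+1)ρ^K + Kρ^(K+1)] / [(1-ρ)(1-ρ^(K+1))]
L = 0.6552 × (1 - 4×0.281269 + 3×0.184287) / ((1 - 0.6552) × (1 - 0.184287)) = 0.9965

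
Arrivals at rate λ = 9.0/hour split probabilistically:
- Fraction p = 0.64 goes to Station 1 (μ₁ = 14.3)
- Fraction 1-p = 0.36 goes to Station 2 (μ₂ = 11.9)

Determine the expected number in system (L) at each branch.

Effective rates: λ₁ = 9.0×0.64 = 5.76, λ₂ = 9.0×0.36 = 3.24
Station 1: ρ₁ = 5.76/14.3 = 0.4028, L₁ = ρ₁/(1-ρ₁) = 0.4028/(1-0.4028) = 0.6745
Station 2: ρ₂ = 3.24/11.9 = 0.27227, L₂ = ρ₂/(1-ρ₂) = 0.27227/(1-0.27227) = 0.3741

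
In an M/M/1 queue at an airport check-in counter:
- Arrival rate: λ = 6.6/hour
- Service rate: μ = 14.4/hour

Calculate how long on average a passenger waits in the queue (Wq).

First, compute utilization: ρ = λ/μ = 6.6/14.4 = 0.4583
For M/M/1: Wq = λ/(μ(μ-λ))
Wq = 6.6/(14.4 × (14.4-6.6))
Wq = 6.6/(14.4 × 7.80)
Wq = 0.05876 hours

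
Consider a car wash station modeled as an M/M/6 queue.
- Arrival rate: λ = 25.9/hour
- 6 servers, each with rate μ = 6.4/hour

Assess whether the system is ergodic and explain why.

Stability requires ρ = λ/(cμ) < 1
ρ = 25.9/(6 × 6.4) = 25.9/38.40 = 0.6745
Since 0.6745 < 1, the system is STABLE.
The servers are busy 67.45% of the time.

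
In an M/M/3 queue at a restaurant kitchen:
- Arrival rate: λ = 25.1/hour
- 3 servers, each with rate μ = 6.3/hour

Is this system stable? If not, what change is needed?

Stability requires ρ = λ/(cμ) < 1
ρ = 25.1/(3 × 6.3) = 25.1/18.90 = 1.3280
Since 1.3280 ≥ 1, the system is UNSTABLE.
Need c > λ/μ = 25.1/6.3 = 3.98.
Minimum servers needed: c = 4.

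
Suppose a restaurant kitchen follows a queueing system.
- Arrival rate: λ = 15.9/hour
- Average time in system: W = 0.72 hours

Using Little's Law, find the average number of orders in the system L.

Little's Law: L = λW
L = 15.9 × 0.72 = 11.4480 orders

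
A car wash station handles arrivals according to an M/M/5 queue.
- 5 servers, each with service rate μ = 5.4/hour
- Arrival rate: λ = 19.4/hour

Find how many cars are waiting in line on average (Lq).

Traffic intensity: ρ = λ/(cμ) = 19.4/(5×5.4) = 0.7185
Since ρ = 0.7185 < 1, system is stable.
Offered load a = λ/μ = cρ = 19.4/5.4 = 3.5926
P₀ = [ Σₙ₌₀^4 aⁿ/n! + a^5/(5!(1-ρ)) ]⁻¹
Σ = a^0/0! + a^1/1! + a^2/2! + a^3/3! + a^4/4! = 1.00000 + 3.59259 + 6.45336 + 7.72810 + 6.94098 = 25.7150
a^5/(5!(1-ρ)) = 598.4665/(120 × 0.281481) = 17.7178
P₀ = 1/(25.7150 + 17.7178) = 0.02302
Lq = P₀·a^5·ρ / (5!(1-ρ)²) = 0.023024 × 598.4665 × 0.71852 / (120 × 0.079232) = 1.0413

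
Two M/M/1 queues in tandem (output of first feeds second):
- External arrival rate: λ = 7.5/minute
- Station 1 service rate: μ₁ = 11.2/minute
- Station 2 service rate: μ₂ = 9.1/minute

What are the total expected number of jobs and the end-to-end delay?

By Jackson's theorem, each station behaves as independent M/M/1.
Station 1: ρ₁ = 7.5/11.2 = 0.6696, L₁ = ρ₁/(1-ρ₁) = λ/(μ₁-λ) = 7.5/3.70 = 2.0270
Station 2: ρ₂ = 7.5/9.1 = 0.8242, L₂ = ρ₂/(1-ρ₂) = λ/(μ₂-λ) = 7.5/1.60 = 4.6875
Total: L = L₁ + L₂ = 2.0270 + 4.6875 = 6.7145
W = L/λ = 6.7145/7.5 = 0.8953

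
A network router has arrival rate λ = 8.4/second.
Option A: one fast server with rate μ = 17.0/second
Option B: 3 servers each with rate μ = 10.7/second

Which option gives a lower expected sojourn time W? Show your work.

Option A: single server μ = 17.0 (M/M/1)
  ρ_A = 8.4/17.0 = 0.4941
  W_A = 1/(μ-λ) = 1/(17.0-8.4) = 1/8.60 = 0.1163

Option B: 3 servers μ = 10.7 (M/M/3)
  ρ_B = λ/(cμ) = 8.4/(3×10.7) = 0.2617
  Offered load a = λ/μ = cρ = 8.4/10.7 = 0.7850
  P₀ = [ Σₙ₌₀^2 aⁿ/n! + a^3/(3!(1-ρ)) ]⁻¹
  Σ = a^0/0! + a^1/1! + a^2/2! = 1.0000 + 0.78505 + 0.30815 = 2.0932
  a^3/(3!(1-ρ)) = 0.4838/(6 × 0.7383) = 0.1092
  P₀ = 1/(2.0932 + 0.10922) = 0.4540
  Lq = P₀·a^3·ρ / (3!(1-ρ)²) = 0.4540 × 0.4838 × 0.2617 / (6 × 0.5451) = 0.01758
  Wq_B = Lq/λ = 0.017576/8.4 = 0.002092
  W_B = Wq_B + 1/μ = 0.002092 + 0.09346 = 0.09555

Since W_B = 0.09555 < W_A = 0.1163, Option B (multiple servers) has the shorter time in system.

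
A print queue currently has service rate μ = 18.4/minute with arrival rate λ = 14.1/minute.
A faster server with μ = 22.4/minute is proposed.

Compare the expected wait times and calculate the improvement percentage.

System 1: ρ₁ = 14.1/18.4 = 0.7663, W₁ = 1/(18.4-14.1) = 0.2326
System 2: ρ₂ = 14.1/22.4 = 0.6295, W₂ = 1/(22.4-14.1) = 0.1205
Improvement: (W₁-W₂)/W₁ = (0.2326-0.1205)/0.2326 = 48.19%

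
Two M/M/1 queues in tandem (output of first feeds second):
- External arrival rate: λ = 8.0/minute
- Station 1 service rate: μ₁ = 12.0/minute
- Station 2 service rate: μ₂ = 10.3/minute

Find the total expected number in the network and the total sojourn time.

By Jackson's theorem, each station behaves as independent M/M/1.
Station 1: ρ₁ = 8.0/12.0 = 0.6667, L₁ = ρ₁/(1-ρ₁) = λ/(μ₁-λ) = 8.0/4.00 = 2.0000
Station 2: ρ₂ = 8.0/10.3 = 0.7767, L₂ = ρ₂/(1-ρ₂) = λ/(μ₂-λ) = 8.0/2.30 = 3.4783
Total: L = L₁ + L₂ = 2.0000 + 3.4783 = 5.4783
W = L/λ = 5.4783/8.0 = 0.6848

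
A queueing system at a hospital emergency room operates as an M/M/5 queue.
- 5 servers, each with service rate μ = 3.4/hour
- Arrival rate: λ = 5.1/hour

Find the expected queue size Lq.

Traffic intensity: ρ = λ/(cμ) = 5.1/(5×3.4) = 0.3000
Since ρ = 0.3000 < 1, system is stable.
Offered load a = λ/μ = cρ = 5.1/3.4 = 1.5000
P₀ = [ Σₙ₌₀^4 aⁿ/n! + a^5/(5!(1-ρ)) ]⁻¹
Σ = a^0/0! + a^1/1! + a^2/2! + a^3/3! + a^4/4! = 1.0000 + 1.5000 + 1.1250 + 0.5625 + 0.2109 = 4.3984
a^5/(5!(1-ρ)) = 7.5938/(120 × 0.7000) = 0.09040
P₀ = 1/(4.3984 + 0.09040) = 0.2228
Lq = P₀·a^5·ρ / (5!(1-ρ)²) = 0.22277 × 7.5938 × 0.30000 / (120 × 0.49000) = 0.008631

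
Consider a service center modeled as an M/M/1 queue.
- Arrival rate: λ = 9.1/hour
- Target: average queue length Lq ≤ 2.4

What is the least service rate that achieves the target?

For M/M/1: Lq = λ²/(μ(μ-λ))
Need Lq ≤ 2.4, i.e. μ(μ-λ) ≥ λ²/2.4
μ² - 9.1μ - 82.81/2.4 ≥ 0  →  μ² - 9.1μ - 34.50417 ≥ 0
Quadratic formula (positive root): μ = [λ + √(λ² + 4×34.50417)]/2
Discriminant: 82.81 + 4×34.50417 = 220.8267, √220.8267 = 14.8602
μ ≥ (9.1 + 14.8602)/2 = 11.9801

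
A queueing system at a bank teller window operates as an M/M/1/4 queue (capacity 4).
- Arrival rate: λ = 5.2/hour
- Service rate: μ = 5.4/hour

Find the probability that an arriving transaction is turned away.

ρ = λ/μ = 5.2/5.4 = 0.9630
P₀ = (1-ρ)/(1-ρ^(K+1)) = (1-0.9630)/(1-0.9630^5) = 0.03700/0.1718 = 0.2154
P_K = P₀×ρ^K = 0.2154 × 0.9630^4 = 0.2154 × 0.8600 = 0.1852
Blocking probability = 18.52%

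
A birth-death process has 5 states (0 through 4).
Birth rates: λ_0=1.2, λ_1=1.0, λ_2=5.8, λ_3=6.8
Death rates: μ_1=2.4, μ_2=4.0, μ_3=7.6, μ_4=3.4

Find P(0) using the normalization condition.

Ratios P(n)/P(0) = (λ₀···λₙ₋₁)/(μ₁···μₙ):
P(1)/P(0) = (1.2)/(2.4) = 0.5000
P(2)/P(0) = (1.2×1.0)/(2.4×4.0) = 0.1250
P(3)/P(0) = (1.2×1.0×5.8)/(2.4×4.0×7.6) = 0.09539
P(4)/P(0) = (1.2×1.0×5.8×6.8)/(2.4×4.0×7.6×3.4) = 0.1908

Normalization: ∑ P(n) = 1
P(0) × (1.0000 + 0.5000 + 0.1250 + 0.09539 + 0.1908) = 1
P(0) × 1.9112 = 1
P(0) = 1/1.9112 = 0.5232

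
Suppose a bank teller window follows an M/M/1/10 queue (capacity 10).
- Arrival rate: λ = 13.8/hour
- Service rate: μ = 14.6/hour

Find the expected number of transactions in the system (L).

ρ = λ/μ = 13.8/14.6 = 0.94521
P₀ = (1-ρ)/(1-ρ^(K+1)) = (1-0.94521)/(1-0.94521^11) = 0.05479/0.4620 = 0.1186
P_K = P₀×ρ^K = 0.1186 × 0.94521^10 = 0.1186 × 0.5692 = 0.06751
L = ρ[1 - (K+1)ρ^K + Kρ^(K+1)] / [(1-ρ)(1-ρ^(K+1))]
L = 0.94521 × (1 - 11×0.56922383 + 10×0.53803606) / ((1 - 0.94521) × (1 - 0.53803606)) = 4.4401 transactions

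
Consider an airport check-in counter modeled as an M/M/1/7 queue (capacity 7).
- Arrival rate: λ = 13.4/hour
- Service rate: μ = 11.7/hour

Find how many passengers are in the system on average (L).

ρ = λ/μ = 13.4/11.7 = 1.1453
P₀ = (1-ρ)/(1-ρ^(K+1)) = (1-1.1453)/(1-1.1453^8) = -0.1453/-1.9604 = 0.07412
P_K = P₀×ρ^K = 0.07412 × 1.1453^7 = 0.07412 × 2.5848 = 0.1916
L = ρ[1 - (K+1)ρ^K + Kρ^(K+1)] / [(1-ρ)(1-ρ^(K+1))]
L = 1.1453 × (1 - 8×2.584847 + 7×2.960425) / ((1 - 1.1453) × (1 - 2.960425)) = 4.1984 passengers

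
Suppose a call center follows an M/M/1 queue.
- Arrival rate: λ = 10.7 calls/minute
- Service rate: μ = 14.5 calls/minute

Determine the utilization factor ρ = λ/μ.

Server utilization: ρ = λ/μ
ρ = 10.7/14.5 = 0.7379
The server is busy 73.79% of the time.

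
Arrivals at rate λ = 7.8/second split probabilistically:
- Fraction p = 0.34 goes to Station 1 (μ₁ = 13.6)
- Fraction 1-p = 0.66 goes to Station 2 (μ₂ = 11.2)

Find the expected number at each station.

Effective rates: λ₁ = 7.8×0.34 = 2.652, λ₂ = 7.8×0.66 = 5.148
Station 1: ρ₁ = 2.652/13.6 = 0.1950, L₁ = ρ₁/(1-ρ₁) = 0.1950/(1-0.1950) = 0.2422
Station 2: ρ₂ = 5.148/11.2 = 0.45964, L₂ = ρ₂/(1-ρ₂) = 0.45964/(1-0.45964) = 0.8506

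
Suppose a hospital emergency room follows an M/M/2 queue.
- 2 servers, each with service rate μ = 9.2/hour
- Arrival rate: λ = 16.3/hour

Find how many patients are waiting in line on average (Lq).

Traffic intensity: ρ = λ/(cμ) = 16.3/(2×9.2) = 0.8859
Since ρ = 0.8859 < 1, system is stable.
Offered load a = λ/μ = cρ = 16.3/9.2 = 1.7717
P₀ = [ Σₙ₌₀^1 aⁿ/n! + a^2/(2!(1-ρ)) ]⁻¹
Σ = a^0/0! + a^1/1! = 1.0000 + 1.7717 = 2.7717
a^2/(2!(1-ρ)) = 3.13906/(2 × 0.114130) = 13.7521
P₀ = 1/(2.7717 + 13.7521) = 0.06052
Lq = P₀·a^2·ρ / (2!(1-ρ)²) = 0.060519 × 3.1391 × 0.88587 / (2 × 0.013026) = 6.4599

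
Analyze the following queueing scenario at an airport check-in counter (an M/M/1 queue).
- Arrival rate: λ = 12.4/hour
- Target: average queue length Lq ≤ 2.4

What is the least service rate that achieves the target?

For M/M/1: Lq = λ²/(μ(μ-λ))
Need Lq ≤ 2.4, i.e. μ(μ-λ) ≥ λ²/2.4
μ² - 12.4μ - 153.76/2.4 ≥ 0  →  μ² - 12.4μ - 64.06667 ≥ 0
Quadratic formula (positive root): μ = [λ + √(λ² + 4×64.06667)]/2
Discriminant: 153.76 + 4×64.06667 = 410.0267, √410.0267 = 20.24912
μ ≥ (12.4 + 20.24912)/2 = 16.3246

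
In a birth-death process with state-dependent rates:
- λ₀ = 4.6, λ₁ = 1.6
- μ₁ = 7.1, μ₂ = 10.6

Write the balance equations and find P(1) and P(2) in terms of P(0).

Balance equations:
State 0: λ₀P₀ = μ₁P₁ → P₁ = (λ₀/μ₁)P₀ = (4.6/7.1)P₀ = 0.6479P₀
State 1: P₂ = (λ₀λ₁)/(μ₁μ₂)P₀ = (4.6×1.6)/(7.1×10.6)P₀ = 0.09779P₀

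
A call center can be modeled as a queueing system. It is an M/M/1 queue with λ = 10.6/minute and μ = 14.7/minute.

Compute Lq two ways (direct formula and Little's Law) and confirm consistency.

Method 1 (direct): Lq = λ²/(μ(μ-λ)) = 112.36/(14.7 × 4.10) = 1.8643

Method 2 (Little's Law):
W = 1/(μ-λ) = 1/4.10 = 0.2439024
Wq = W - 1/μ = 0.2439024 - 0.06802721 = 0.17588
Lq = λWq = 10.6 × 0.17588 = 1.8643 ✔ (matches Method 1)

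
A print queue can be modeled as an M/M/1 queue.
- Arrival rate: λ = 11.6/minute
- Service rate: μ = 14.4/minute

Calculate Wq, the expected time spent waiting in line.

First, compute utilization: ρ = λ/μ = 11.6/14.4 = 0.8056
For M/M/1: Wq = λ/(μ(μ-λ))
Wq = 11.6/(14.4 × (14.4-11.6))
Wq = 11.6/(14.4 × 2.80)
Wq = 0.2877 minutes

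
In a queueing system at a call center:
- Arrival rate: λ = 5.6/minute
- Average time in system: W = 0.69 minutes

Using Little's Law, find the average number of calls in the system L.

Little's Law: L = λW
L = 5.6 × 0.69 = 3.8640 calls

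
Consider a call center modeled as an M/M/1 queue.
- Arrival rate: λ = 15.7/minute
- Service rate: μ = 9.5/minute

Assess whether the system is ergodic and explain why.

Stability requires ρ = λ/(cμ) < 1
ρ = 15.7/(1 × 9.5) = 15.7/9.50 = 1.6526
Since 1.6526 ≥ 1, the system is UNSTABLE.
Queue grows without bound. Need μ > λ = 15.7.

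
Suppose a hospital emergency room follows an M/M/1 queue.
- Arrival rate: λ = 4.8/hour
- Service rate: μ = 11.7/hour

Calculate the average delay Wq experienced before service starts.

First, compute utilization: ρ = λ/μ = 4.8/11.7 = 0.4103
For M/M/1: Wq = λ/(μ(μ-λ))
Wq = 4.8/(11.7 × (11.7-4.8))
Wq = 4.8/(11.7 × 6.90)
Wq = 0.05946 hours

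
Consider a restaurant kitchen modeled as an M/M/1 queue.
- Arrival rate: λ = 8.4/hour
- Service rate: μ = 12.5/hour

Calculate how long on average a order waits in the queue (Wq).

First, compute utilization: ρ = λ/μ = 8.4/12.5 = 0.6720
For M/M/1: Wq = λ/(μ(μ-λ))
Wq = 8.4/(12.5 × (12.5-8.4))
Wq = 8.4/(12.5 × 4.10)
Wq = 0.1639 hours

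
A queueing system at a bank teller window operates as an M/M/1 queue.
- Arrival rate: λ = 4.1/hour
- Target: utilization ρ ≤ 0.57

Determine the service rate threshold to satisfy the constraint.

ρ = λ/μ, so μ = λ/ρ
μ ≥ 4.1/0.57 = 7.1930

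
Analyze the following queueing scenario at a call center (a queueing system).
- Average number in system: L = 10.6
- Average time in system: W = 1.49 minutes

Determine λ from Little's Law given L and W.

Little's Law: L = λW, so λ = L/W
λ = 10.6/1.49 = 7.1141 calls/minute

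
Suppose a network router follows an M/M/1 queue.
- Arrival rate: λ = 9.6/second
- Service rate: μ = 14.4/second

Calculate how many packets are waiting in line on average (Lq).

ρ = λ/μ = 9.6/14.4 = 0.6667
For M/M/1: Lq = λ²/(μ(μ-λ))
Lq = 92.16/(14.4 × 4.80)
Lq = 1.3333 packets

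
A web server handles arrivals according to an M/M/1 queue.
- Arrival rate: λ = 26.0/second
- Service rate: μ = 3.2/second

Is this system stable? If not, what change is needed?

Stability requires ρ = λ/(cμ) < 1
ρ = 26.0/(1 × 3.2) = 26.0/3.20 = 8.1250
Since 8.1250 ≥ 1, the system is UNSTABLE.
Queue grows without bound. Need μ > λ = 26.0.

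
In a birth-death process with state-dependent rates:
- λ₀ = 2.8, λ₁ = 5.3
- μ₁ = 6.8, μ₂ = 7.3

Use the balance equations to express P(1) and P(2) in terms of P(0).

Balance equations:
State 0: λ₀P₀ = μ₁P₁ → P₁ = (λ₀/μ₁)P₀ = (2.8/6.8)P₀ = 0.4118P₀
State 1: P₂ = (λ₀λ₁)/(μ₁μ₂)P₀ = (2.8×5.3)/(6.8×7.3)P₀ = 0.2990P₀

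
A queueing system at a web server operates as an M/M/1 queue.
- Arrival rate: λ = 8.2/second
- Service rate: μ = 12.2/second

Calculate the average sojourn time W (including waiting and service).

First, compute utilization: ρ = λ/μ = 8.2/12.2 = 0.6721
For M/M/1: W = 1/(μ-λ)
W = 1/(12.2-8.2) = 1/4.00
W = 0.2500 seconds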